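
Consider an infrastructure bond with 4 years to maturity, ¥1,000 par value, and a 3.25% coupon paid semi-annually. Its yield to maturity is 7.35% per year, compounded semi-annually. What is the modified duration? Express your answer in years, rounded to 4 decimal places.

Periodic yield y = 0.03675. First find Macaulay duration:
  t   CF        PV=CF/(1+0.03675)^t    t·PV
  1        16.25        15.6740        15.6740
  2        16.25        15.1184        30.2368
  3        16.25        14.5825        43.7474
  4        16.25        14.0656        56.2623
  5        16.25        13.5670        67.8349
  6        16.25        13.0861        78.5164
  7        16.25        12.6222        88.3554
  8     1,016.25       761.3918     6,091.1346
  Σ                    860.1075     6,471.7617
P = 860.1075; Macaulay duration = 6,471.7617 / 860.1075 = 7.52436 half-year periods = 3.76218 years.
Modified duration = D_Mac / (1 + y) = 3.76218 / 1.03675 = 3.62882 years.

3.6288 years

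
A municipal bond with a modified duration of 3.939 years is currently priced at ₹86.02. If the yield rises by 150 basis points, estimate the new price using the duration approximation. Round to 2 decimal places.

Duration approximation: ΔP/P ≈ -D_mod · Δy = -3.939 × (+0.015) = -0.059085.
New price ≈ 86.02 × (1 - 0.059085) = 80.9375083.

₹80.94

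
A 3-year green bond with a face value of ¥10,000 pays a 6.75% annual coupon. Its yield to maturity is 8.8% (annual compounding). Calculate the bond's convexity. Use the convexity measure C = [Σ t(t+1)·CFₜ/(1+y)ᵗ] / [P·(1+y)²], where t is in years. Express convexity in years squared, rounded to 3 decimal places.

9.280

With y = 0.088:
  t   CF        PV=CF/(1+0.088)^t    t·PV        t(t+1)·PV
  1       675.00       620.4044       620.4044       1,240.8088
  2       675.00       570.2246     1,140.4493       3,421.3479
  3    10,675.00     8,288.6003    24,865.8009      99,463.2037
  Σ                  9,479.2294    26,626.6546     104,125.3604
P = 9,479.2294.
Convexity = Σ t(t+1)·PV / [P·(1+y)²] = 104,125.3604 / (9,479.2294 × 1.183744) = 9.27952.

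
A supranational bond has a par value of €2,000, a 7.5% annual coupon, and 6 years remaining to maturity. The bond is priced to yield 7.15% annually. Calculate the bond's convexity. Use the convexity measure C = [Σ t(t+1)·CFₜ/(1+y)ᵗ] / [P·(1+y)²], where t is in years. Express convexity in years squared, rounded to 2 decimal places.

With y = 0.0715:
  t   CF        PV=CF/(1+0.0715)^t    t·PV        t(t+1)·PV
  1       150.00       139.9907       139.9907         279.9813
  2       150.00       130.6492       261.2985         783.8955
  3       150.00       121.9312       365.7935       1,463.1740
  4       150.00       113.7948       455.1793       2,275.8967
  5       150.00       106.2014       531.0072       3,186.0430
  6     2,150.00     1,420.6445     8,523.8669      59,667.0681
  Σ                  2,033.2118    10,277.1361      67,656.0587
P = 2,033.2118.
Convexity = Σ t(t+1)·PV / [P·(1+y)²] = 67,656.0587 / (2,033.2118 × 1.148112) = 28.98276.

28.98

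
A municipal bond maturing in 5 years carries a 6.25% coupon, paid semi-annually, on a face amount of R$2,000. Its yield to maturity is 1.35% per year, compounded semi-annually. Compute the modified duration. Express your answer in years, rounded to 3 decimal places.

4.415 years

Periodic yield y = 0.00675. First find Macaulay duration:
  t   CF        PV=CF/(1+0.00675)^t    t·PV
  1        62.50        62.0810        62.0810
  2        62.50        61.6647       123.3294
  3        62.50        61.2513       183.7538
  4        62.50        60.8406       243.3624
  5        62.50        60.4327       302.1634
  6        62.50        60.0275       360.1649
  7        62.50        59.6250       417.3752
  8        62.50        59.2253       473.8020
  9        62.50        58.8282       529.4534
  10    2,062.50     1,928.3132    19,283.1320
  Σ                  2,472.2893    21,978.6175
P = 2,472.2893; Macaulay duration = 21,978.6175 / 2,472.2893 = 8.88999 half-year periods = 4.44499 years.
Modified duration = D_Mac / (1 + y) = 4.44499 / 1.00675 = 4.41519 years.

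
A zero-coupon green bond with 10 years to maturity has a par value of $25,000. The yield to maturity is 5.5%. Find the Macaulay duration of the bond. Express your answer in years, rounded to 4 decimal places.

10.0000 years

A zero-coupon bond has a single cash flow at maturity, so its Macaulay duration equals its maturity: 10 years.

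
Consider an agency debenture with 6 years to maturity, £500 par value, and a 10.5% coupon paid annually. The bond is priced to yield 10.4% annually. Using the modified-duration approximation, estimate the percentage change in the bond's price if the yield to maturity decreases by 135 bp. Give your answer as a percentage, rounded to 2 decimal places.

Periodic yield y = 0.104. Modified duration first:
  t   CF        PV=CF/(1+0.104)^t    t·PV
  1        52.50        47.5543        47.5543
  2        52.50        43.0746        86.1492
  3        52.50        39.0168       117.0505
  4        52.50        35.3413       141.3654
  5        52.50        32.0121       160.0604
  6       552.50       305.1531     1,830.9188
  Σ                    502.1523     2,383.0987
P = 502.1523; D_Mac = 4.74577 yrs; D_mod = 4.74577/(1+0.104) = 4.29870 yrs.
ΔP/P ≈ -D_mod · Δy = -4.29870 × (-0.0135) = +0.058032 = +5.8032%.

+5.80%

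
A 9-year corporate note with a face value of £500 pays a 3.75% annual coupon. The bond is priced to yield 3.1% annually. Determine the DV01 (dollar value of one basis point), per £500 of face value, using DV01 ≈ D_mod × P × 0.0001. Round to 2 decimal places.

£0.40

Periodic yield y = 0.031.
  t   CF        PV=CF/(1+0.031)^t    t·PV
  1        18.75        18.1862        18.1862
  2        18.75        17.6394        35.2788
  3        18.75        17.1090        51.3271
  4        18.75        16.5946        66.3784
  5        18.75        16.0956        80.4781
  6        18.75        15.6117        93.6700
  7        18.75        15.1423       105.9958
  8        18.75        14.6870       117.4957
  9       518.75       394.1215     3,547.0935
  Σ                    525.1873     4,115.9036
P = 525.1873; D_Mac = 7.83702 yrs; D_mod = 7.60138 yrs.
DV01 ≈ 7.60138 × 525.1873 × 0.0001 = 0.399215.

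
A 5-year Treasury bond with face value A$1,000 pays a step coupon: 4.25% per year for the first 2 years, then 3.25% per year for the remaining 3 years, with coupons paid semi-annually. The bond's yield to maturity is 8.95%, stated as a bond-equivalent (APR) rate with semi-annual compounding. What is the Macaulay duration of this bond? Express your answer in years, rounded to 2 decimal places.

4.52 years

Periodic yield y = 0.04475. Discount each cash flow and weight by its period:
  t   CF        PV=CF/(1+0.04475)^t    t·PV
  1        21.25        20.3398        20.3398
  2        21.25        19.4686        38.9372
  3        21.25        18.6347        55.9040
  4        21.25        17.8365        71.3460
  5        16.25        13.0554        65.2772
  6        16.25        12.4962        74.9774
  7        16.25        11.9610        83.7268
  8        16.25        11.4487        91.5892
  9        16.25        10.9583        98.6244
  10    1,016.25       655.9591     6,559.5910
  Σ                    792.1582     7,160.3130
Price P = Σ PV = 792.1582.
Macaulay duration = Σ(t·PV) / P = 7,160.3130 / 792.1582 = 9.03899 half-year periods.
In years: 9.03899 / 2 = 4.51950 years.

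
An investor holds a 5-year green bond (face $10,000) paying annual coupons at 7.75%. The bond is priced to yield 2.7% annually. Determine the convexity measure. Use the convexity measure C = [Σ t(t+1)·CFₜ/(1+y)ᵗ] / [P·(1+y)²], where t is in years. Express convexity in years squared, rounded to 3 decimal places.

23.938

With y = 0.027:
  t   CF        PV=CF/(1+0.027)^t    t·PV        t(t+1)·PV
  1       775.00       754.6251       754.6251       1,509.2502
  2       775.00       734.7859     1,469.5718       4,408.7154
  3       775.00       715.4683     2,146.4048       8,585.6191
  4       775.00       696.6585     2,786.6339      13,933.1696
  5    10,775.00     9,431.1589    47,155.7944     282,934.7662
  Σ                 12,332.6966    54,313.0300     311,371.5206
P = 12,332.6966.
Convexity = Σ t(t+1)·PV / [P·(1+y)²] = 311,371.5206 / (12,332.6966 × 1.054729) = 23.93756.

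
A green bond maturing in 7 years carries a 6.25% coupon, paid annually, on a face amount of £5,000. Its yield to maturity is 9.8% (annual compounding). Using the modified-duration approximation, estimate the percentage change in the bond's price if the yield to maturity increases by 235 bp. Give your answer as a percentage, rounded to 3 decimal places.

Periodic yield y = 0.098. Modified duration first:
  t   CF        PV=CF/(1+0.098)^t    t·PV
  1       312.50       284.6084       284.6084
  2       312.50       259.2062       518.4123
  3       312.50       236.0712       708.2136
  4       312.50       215.0011       860.0044
  5       312.50       195.8116       979.0578
  6       312.50       178.3348     1,070.0085
  7     5,312.50     2,761.1027    19,327.7190
  Σ                  4,130.1359    23,748.0239
P = 4,130.1359; D_Mac = 5.74994 yrs; D_mod = 5.74994/(1+0.098) = 5.23674 yrs.
ΔP/P ≈ -D_mod · Δy = -5.23674 × (+0.0235) = -0.123063 = -12.3063%.

-12.306%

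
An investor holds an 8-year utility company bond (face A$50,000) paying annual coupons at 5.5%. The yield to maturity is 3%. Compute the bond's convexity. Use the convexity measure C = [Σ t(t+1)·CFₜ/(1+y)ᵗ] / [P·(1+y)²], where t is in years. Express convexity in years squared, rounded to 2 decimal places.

With y = 0.03:
  t   CF        PV=CF/(1+0.03)^t    t·PV        t(t+1)·PV
  1     2,750.00     2,669.9029     2,669.9029       5,339.8058
  2     2,750.00     2,592.1388     5,184.2775      15,552.8325
  3     2,750.00     2,516.6396     7,549.9187      30,199.6748
  4     2,750.00     2,443.3394     9,773.3575      48,866.7876
  5     2,750.00     2,372.1742    11,860.8708      71,165.2247
  6     2,750.00     2,303.0817    13,818.4902      96,729.4316
  7     2,750.00     2,236.0017    15,652.0116     125,216.0927
  8    52,750.00    41,641.3371   333,130.6969   2,998,176.2719
  Σ                 58,774.6152   399,639.5261   3,391,246.1217
P = 58,774.6152.
Convexity = Σ t(t+1)·PV / [P·(1+y)²] = 3,391,246.1217 / (58,774.6152 × 1.060900) = 54.38700.

54.39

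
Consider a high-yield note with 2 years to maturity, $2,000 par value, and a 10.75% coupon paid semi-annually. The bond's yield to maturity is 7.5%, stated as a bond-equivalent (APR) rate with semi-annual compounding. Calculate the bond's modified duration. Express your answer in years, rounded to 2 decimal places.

Periodic yield y = 0.0375. First find Macaulay duration:
  t   CF        PV=CF/(1+0.0375)^t    t·PV
  1       107.50       103.6145       103.6145
  2       107.50        99.8694       199.7387
  3       107.50        96.2596       288.7789
  4     2,107.50     1,818.9265     7,275.7062
  Σ                  2,118.6700     7,867.8382
P = 2,118.6700; Macaulay duration = 7,867.8382 / 2,118.6700 = 3.71357 half-year periods = 1.85679 years.
Modified duration = D_Mac / (1 + y) = 1.85679 / 1.0375 = 1.78967 years.

1.79 years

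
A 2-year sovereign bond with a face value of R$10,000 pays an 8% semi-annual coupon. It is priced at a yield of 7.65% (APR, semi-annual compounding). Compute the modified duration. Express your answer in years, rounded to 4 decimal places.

1.8184 years

Periodic yield y = 0.03825. First find Macaulay duration:
  t   CF        PV=CF/(1+0.03825)^t    t·PV
  1       400.00       385.2637       385.2637
  2       400.00       371.0702       742.1405
  3       400.00       357.3997     1,072.1991
  4    10,400.00     8,950.0524    35,800.2098
  Σ                 10,063.7860    37,999.8130
P = 10,063.7860; Macaulay duration = 37,999.8130 / 10,063.7860 = 3.77590 half-year periods = 1.88795 years.
Modified duration = D_Mac / (1 + y) = 1.88795 / 1.03825 = 1.81839 years.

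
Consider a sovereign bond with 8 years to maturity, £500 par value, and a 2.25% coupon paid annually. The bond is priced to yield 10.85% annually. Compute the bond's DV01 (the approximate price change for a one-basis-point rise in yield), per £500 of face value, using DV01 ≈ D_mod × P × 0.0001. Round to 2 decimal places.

£0.18

Periodic yield y = 0.1085.
  t   CF        PV=CF/(1+0.1085)^t    t·PV
  1        11.25        10.1488        10.1488
  2        11.25         9.1555        18.3110
  3        11.25         8.2593        24.7780
  4        11.25         7.4509        29.8037
  5        11.25         6.7216        33.6081
  6        11.25         6.0637        36.3823
  7        11.25         5.4702        38.2914
  8       511.25       224.2579     1,794.0632
  Σ                    277.5280     1,985.3864
P = 277.5280; D_Mac = 7.15382 yrs; D_mod = 6.45361 yrs.
DV01 ≈ 6.45361 × 277.5280 × 0.0001 = 0.179106.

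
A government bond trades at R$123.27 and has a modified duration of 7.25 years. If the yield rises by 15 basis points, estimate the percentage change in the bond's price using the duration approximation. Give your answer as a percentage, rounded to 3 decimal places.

-1.088%

Duration approximation: ΔP/P ≈ -D_mod · Δy = -7.25 × (+0.0015) = -0.010875.
As a percentage: -1.0875%.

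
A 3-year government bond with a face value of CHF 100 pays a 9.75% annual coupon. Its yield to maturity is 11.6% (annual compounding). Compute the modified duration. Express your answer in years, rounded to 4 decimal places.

Periodic yield y = 0.116. First find Macaulay duration:
  t   CF        PV=CF/(1+0.116)^t    t·PV
  1         9.75         8.7366         8.7366
  2         9.75         7.8285        15.6569
  3       109.75        78.9609       236.8826
  Σ                     95.5259       261.2761
P = 95.5259; Macaulay duration = 261.2761 / 95.5259 = 2.73513 years.
Modified duration = D_Mac / (1 + y) = 2.73513 / 1.116 = 2.45084 years.

2.4508 years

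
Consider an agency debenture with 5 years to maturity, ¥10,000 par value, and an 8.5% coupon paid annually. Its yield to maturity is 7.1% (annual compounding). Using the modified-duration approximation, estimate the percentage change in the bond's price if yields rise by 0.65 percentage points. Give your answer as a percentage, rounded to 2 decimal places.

Periodic yield y = 0.071. Modified duration first:
  t   CF        PV=CF/(1+0.071)^t    t·PV
  1       850.00       793.6508       793.6508
  2       850.00       741.0372     1,482.0743
  3       850.00       691.9114     2,075.7343
  4       850.00       646.0424     2,584.1697
  5    10,850.00     7,699.8521    38,499.2606
  Σ                 10,572.4939    45,434.8897
P = 10,572.4939; D_Mac = 4.29746 yrs; D_mod = 4.29746/(1+0.071) = 4.01257 yrs.
ΔP/P ≈ -D_mod · Δy = -4.01257 × (+0.0065) = -0.026082 = -2.6082%.

-2.61%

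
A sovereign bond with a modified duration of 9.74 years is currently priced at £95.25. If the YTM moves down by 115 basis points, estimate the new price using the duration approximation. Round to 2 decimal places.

£105.92

Duration approximation: ΔP/P ≈ -D_mod · Δy = -9.74 × (-0.0115) = +0.112010.
New price ≈ 95.25 × (1 + 0.112010) = 105.9189525.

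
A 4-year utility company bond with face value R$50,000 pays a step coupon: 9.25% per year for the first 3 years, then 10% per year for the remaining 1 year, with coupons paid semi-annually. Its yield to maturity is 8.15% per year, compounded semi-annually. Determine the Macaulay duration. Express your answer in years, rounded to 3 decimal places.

Periodic yield y = 0.04075. Discount each cash flow and weight by its period:
  t   CF        PV=CF/(1+0.04075)^t    t·PV
  1     2,312.50     2,221.9553     2,221.9553
  2     2,312.50     2,134.9559     4,269.9117
  3     2,312.50     2,051.3628     6,154.0885
  4     2,312.50     1,971.0428     7,884.1714
  5     2,312.50     1,893.8677     9,469.3386
  6     2,312.50     1,819.7144    10,918.2862
  7     2,500.00     1,890.2318    13,231.6228
  8    52,500.00    38,140.6374   305,125.0994
  Σ                 52,123.7682   359,274.4740
Price P = Σ PV = 52,123.7682.
Macaulay duration = Σ(t·PV) / P = 359,274.4740 / 52,123.7682 = 6.89272 half-year periods.
In years: 6.89272 / 2 = 3.44636 years.

3.446 years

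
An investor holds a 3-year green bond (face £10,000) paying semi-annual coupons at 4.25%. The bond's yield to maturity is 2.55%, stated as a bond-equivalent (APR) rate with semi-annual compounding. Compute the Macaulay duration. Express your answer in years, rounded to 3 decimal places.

2.852 years

Periodic yield y = 0.01275. Discount each cash flow and weight by its period:
  t   CF        PV=CF/(1+0.01275)^t    t·PV
  1       212.50       209.8247       209.8247
  2       212.50       207.1831       414.3663
  3       212.50       204.5748       613.7245
  4       212.50       201.9993       807.9973
  5       212.50       199.4563       997.2813
  6    10,212.50     9,464.9551    56,789.7306
  Σ                 10,487.9934    59,832.9248
Price P = Σ PV = 10,487.9934.
Macaulay duration = Σ(t·PV) / P = 59,832.9248 / 10,487.9934 = 5.70490 half-year periods.
In years: 5.70490 / 2 = 2.85245 years.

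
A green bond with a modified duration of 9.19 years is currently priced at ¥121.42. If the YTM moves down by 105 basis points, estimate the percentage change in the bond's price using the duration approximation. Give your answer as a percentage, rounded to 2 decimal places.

Duration approximation: ΔP/P ≈ -D_mod · Δy = -9.19 × (-0.0105) = +0.096495.
As a percentage: +9.6495%.

+9.65%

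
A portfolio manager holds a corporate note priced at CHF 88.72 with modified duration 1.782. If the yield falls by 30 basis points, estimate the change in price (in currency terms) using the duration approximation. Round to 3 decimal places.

+CHF 0.474

Duration approximation: ΔP/P ≈ -D_mod · Δy = -1.782 × (-0.003) = +0.005346.
ΔP ≈ 88.72 × (+0.005346) = +0.47429712.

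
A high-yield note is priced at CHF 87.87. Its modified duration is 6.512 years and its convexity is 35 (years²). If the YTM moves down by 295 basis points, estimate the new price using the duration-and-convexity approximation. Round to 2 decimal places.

CHF 106.09

Duration effect: -D_mod·Δy = -6.512 × (-0.0295) = +0.192104
Convexity effect: ½·C·(Δy)² = 0.5 × 35 × (-0.0295)² = +0.015229375
ΔP/P ≈ +0.192104 + 0.015229375 = +0.207333375
New price ≈ 87.87 × (1 + 0.207333375) = 106.08838366125.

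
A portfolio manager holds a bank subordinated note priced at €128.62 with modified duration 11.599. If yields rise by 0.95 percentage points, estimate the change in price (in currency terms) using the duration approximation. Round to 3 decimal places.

Duration approximation: ΔP/P ≈ -D_mod · Δy = -11.599 × (+0.0095) = -0.1101905.
ΔP ≈ 128.62 × (-0.1101905) = -14.17270211.

-€14.173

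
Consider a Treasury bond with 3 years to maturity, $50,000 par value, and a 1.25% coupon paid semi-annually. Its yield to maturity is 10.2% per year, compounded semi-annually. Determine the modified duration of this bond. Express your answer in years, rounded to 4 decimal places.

2.8030 years

Periodic yield y = 0.051. First find Macaulay duration:
  t   CF        PV=CF/(1+0.051)^t    t·PV
  1       312.50       297.3359       297.3359
  2       312.50       282.9076       565.8152
  3       312.50       269.1794       807.5383
  4       312.50       256.1174     1,024.4698
  5       312.50       243.6893     1,218.4464
  6    50,312.50    37,330.1385   223,980.8312
  Σ                 38,679.3681   227,894.4367
P = 38,679.3681; Macaulay duration = 227,894.4367 / 38,679.3681 = 5.89189 half-year periods = 2.94594 years.
Modified duration = D_Mac / (1 + y) = 2.94594 / 1.051 = 2.80299 years.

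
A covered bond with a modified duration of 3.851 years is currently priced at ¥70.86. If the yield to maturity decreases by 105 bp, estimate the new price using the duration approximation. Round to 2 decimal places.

¥73.73

Duration approximation: ΔP/P ≈ -D_mod · Δy = -3.851 × (-0.0105) = +0.0404355.
New price ≈ 70.86 × (1 + 0.0404355) = 73.72525953.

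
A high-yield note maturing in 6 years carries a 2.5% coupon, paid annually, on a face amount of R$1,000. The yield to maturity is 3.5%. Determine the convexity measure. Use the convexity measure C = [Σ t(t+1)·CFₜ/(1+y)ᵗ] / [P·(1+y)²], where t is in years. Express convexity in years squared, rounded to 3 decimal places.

36.038

With y = 0.035:
  t   CF        PV=CF/(1+0.035)^t    t·PV        t(t+1)·PV
  1        25.00        24.1546        24.1546          48.3092
  2        25.00        23.3378        46.6755         140.0266
  3        25.00        22.5486        67.6457         270.5828
  4        25.00        21.7861        87.1442         435.7211
  5        25.00        21.0493       105.2466         631.4799
  6     1,025.00       833.8382     5,003.0290      35,021.2027
  Σ                    946.7145     5,333.8957      36,547.3223
P = 946.7145.
Convexity = Σ t(t+1)·PV / [P·(1+y)²] = 36,547.3223 / (946.7145 × 1.071225) = 36.03760.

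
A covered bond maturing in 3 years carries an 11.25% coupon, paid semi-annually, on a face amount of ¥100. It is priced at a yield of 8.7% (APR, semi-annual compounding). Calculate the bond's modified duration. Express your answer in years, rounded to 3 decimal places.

2.531 years

Periodic yield y = 0.0435. First find Macaulay duration:
  t   CF        PV=CF/(1+0.0435)^t    t·PV
  1        5.625         5.3905         5.3905
  2        5.625         5.1658        10.3316
  3        5.625         4.9505        14.8514
  4        5.625         4.7441        18.9764
  5        5.625         4.5463        22.7316
  6      105.625        81.8111       490.8663
  Σ                    106.6082       563.1478
P = 106.6082; Macaulay duration = 563.1478 / 106.6082 = 5.28240 half-year periods = 2.64120 years.
Modified duration = D_Mac / (1 + y) = 2.64120 / 1.0435 = 2.53110 years.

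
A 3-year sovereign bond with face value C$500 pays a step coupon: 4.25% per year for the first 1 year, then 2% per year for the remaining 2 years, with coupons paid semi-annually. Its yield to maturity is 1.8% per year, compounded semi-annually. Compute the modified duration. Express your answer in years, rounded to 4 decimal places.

2.8542 years

Periodic yield y = 0.009. First find Macaulay duration:
  t   CF        PV=CF/(1+0.009)^t    t·PV
  1       10.625        10.5302        10.5302
  2       10.625        10.4363        20.8726
  3        5.000         4.8674        14.6022
  4        5.000         4.8240        19.2959
  5        5.000         4.7809        23.9047
  6      505.000       478.5688     2,871.4128
  Σ                    514.0077     2,960.6185
P = 514.0077; Macaulay duration = 2,960.6185 / 514.0077 = 5.75987 half-year periods = 2.87994 years.
Modified duration = D_Mac / (1 + y) = 2.87994 / 1.009 = 2.85425 years.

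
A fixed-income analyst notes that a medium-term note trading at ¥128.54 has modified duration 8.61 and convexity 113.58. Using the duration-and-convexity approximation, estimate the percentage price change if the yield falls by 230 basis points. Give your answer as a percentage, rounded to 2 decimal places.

Duration effect: -D_mod·Δy = -8.61 × (-0.023) = +0.198030
Convexity effect: ½·C·(Δy)² = 0.5 × 113.58 × (-0.023)² = +0.03004191
ΔP/P ≈ +0.198030 + 0.03004191 = +0.22807191
= +22.807191%.

+22.81%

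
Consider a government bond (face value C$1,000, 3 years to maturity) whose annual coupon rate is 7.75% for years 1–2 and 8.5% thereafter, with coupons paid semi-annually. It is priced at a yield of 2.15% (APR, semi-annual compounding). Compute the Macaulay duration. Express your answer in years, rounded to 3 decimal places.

Periodic yield y = 0.01075. Discount each cash flow and weight by its period:
  t   CF        PV=CF/(1+0.01075)^t    t·PV
  1        38.75        38.3379        38.3379
  2        38.75        37.9301        75.8602
  3        38.75        37.5267       112.5801
  4        38.75        37.1276       148.5103
  5        42.50        40.2875       201.4374
  6     1,042.50       977.7179     5,866.3074
  Σ                  1,168.9277     6,443.0334
Price P = Σ PV = 1,168.9277.
Macaulay duration = Σ(t·PV) / P = 6,443.0334 / 1,168.9277 = 5.51192 half-year periods.
In years: 5.51192 / 2 = 2.75596 years.

2.756 years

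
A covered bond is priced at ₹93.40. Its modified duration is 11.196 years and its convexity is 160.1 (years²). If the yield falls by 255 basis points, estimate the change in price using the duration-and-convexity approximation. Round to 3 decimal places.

+₹31.527

Duration effect: -D_mod·Δy = -11.196 × (-0.0255) = +0.285498
Convexity effect: ½·C·(Δy)² = 0.5 × 160.1 × (-0.0255)² = +0.0520525125
ΔP/P ≈ +0.285498 + 0.0520525125 = +0.3375505125
ΔP ≈ 93.40 × (+0.3375505125) = +31.5272178675.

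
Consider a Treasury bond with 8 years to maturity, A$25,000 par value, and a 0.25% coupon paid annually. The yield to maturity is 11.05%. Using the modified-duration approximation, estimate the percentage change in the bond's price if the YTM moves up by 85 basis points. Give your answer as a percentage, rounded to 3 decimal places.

Periodic yield y = 0.1105. Modified duration first:
  t   CF        PV=CF/(1+0.1105)^t    t·PV
  1        62.50        56.2810        56.2810
  2        62.50        50.6807       101.3615
  3        62.50        45.6378       136.9133
  4        62.50        41.0966       164.3864
  5        62.50        37.0073       185.0364
  6        62.50        33.3249       199.9493
  7        62.50        30.0089       210.0623
  8    25,062.50    10,836.1719    86,689.3754
  Σ                 11,130.2090    87,743.3655
P = 11,130.2090; D_Mac = 7.88335 yrs; D_mod = 7.88335/(1+0.1105) = 7.09892 yrs.
ΔP/P ≈ -D_mod · Δy = -7.09892 × (+0.0085) = -0.060341 = -6.0341%.

-6.034%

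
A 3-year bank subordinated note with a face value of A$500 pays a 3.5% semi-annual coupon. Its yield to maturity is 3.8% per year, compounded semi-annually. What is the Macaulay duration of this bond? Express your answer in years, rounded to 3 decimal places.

Periodic yield y = 0.019. Discount each cash flow and weight by its period:
  t   CF        PV=CF/(1+0.019)^t    t·PV
  1         8.75         8.5868         8.5868
  2         8.75         8.4267        16.8535
  3         8.75         8.2696        24.8089
  4         8.75         8.1154        32.4617
  5         8.75         7.9641        39.8205
  6       508.75       454.4220     2,726.5318
  Σ                    495.7847     2,849.0632
Price P = Σ PV = 495.7847.
Macaulay duration = Σ(t·PV) / P = 2,849.0632 / 495.7847 = 5.74657 half-year periods.
In years: 5.74657 / 2 = 2.87329 years.

2.873 years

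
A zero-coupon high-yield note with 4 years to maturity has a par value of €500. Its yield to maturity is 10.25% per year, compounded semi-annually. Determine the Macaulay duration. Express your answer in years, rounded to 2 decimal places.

4.00 years

A zero-coupon bond has a single cash flow at maturity, so its Macaulay duration equals its maturity: 4 years.
(Equivalently: 8 semi-annual periods ÷ 2 = 4 years.)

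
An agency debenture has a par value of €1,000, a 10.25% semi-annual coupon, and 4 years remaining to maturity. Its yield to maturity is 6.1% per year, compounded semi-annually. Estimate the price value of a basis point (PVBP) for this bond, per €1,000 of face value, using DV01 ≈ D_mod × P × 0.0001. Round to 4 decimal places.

Periodic yield y = 0.0305.
  t   CF        PV=CF/(1+0.0305)^t    t·PV
  1        51.25        49.7331        49.7331
  2        51.25        48.2612        96.5223
  3        51.25        46.8328       140.4983
  4        51.25        45.4467       181.7866
  5        51.25        44.1016       220.5078
  6        51.25        42.7963       256.7776
  7        51.25        41.5296       290.7073
  8     1,051.25       826.6507     6,613.2056
  Σ                  1,145.3519     7,849.7387
P = 1,145.3519; D_Mac = 6.85356 half-year periods = 3.42678 yrs; D_mod = 3.32536 yrs.
DV01 ≈ 3.32536 × 1,145.3519 × 0.0001 = 0.380870.

€0.3809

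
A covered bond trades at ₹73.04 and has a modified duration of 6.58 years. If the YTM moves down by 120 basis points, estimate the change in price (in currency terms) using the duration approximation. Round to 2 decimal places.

+₹5.77

Duration approximation: ΔP/P ≈ -D_mod · Δy = -6.58 × (-0.012) = +0.078960.
ΔP ≈ 73.04 × (+0.078960) = +5.7672384.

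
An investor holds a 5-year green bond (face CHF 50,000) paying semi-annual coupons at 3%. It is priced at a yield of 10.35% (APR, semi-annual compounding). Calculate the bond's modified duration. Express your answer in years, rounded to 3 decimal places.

4.381 years

Periodic yield y = 0.05175. First find Macaulay duration:
  t   CF        PV=CF/(1+0.05175)^t    t·PV
  1       750.00       713.0972       713.0972
  2       750.00       678.0102     1,356.0204
  3       750.00       644.6496     1,933.9487
  4       750.00       612.9304     2,451.7217
  5       750.00       582.7720     2,913.8599
  6       750.00       554.0974     3,324.5846
  7       750.00       526.8338     3,687.8365
  8       750.00       500.9116     4,007.2929
  9       750.00       476.2649     4,286.3841
  10   50,750.00    30,641.5577   306,415.5772
  Σ                 35,931.1248   331,090.3232
P = 35,931.1248; Macaulay duration = 331,090.3232 / 35,931.1248 = 9.21458 half-year periods = 4.60729 years.
Modified duration = D_Mac / (1 + y) = 4.60729 / 1.05175 = 4.38060 years.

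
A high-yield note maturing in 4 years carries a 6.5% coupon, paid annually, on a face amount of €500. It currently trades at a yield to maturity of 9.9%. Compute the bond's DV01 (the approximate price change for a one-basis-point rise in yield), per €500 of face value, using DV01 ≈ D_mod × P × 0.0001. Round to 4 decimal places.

€0.1471

Periodic yield y = 0.099.
  t   CF        PV=CF/(1+0.099)^t    t·PV
  1        32.50        29.5723        29.5723
  2        32.50        26.9084        53.8168
  3        32.50        24.4844        73.4533
  4       532.50       365.0302     1,460.1210
  Σ                    445.9954     1,616.9634
P = 445.9954; D_Mac = 3.62552 yrs; D_mod = 3.29892 yrs.
DV01 ≈ 3.29892 × 445.9954 × 0.0001 = 0.147130.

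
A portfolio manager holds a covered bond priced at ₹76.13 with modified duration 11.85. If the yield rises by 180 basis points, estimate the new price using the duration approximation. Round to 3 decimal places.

Duration approximation: ΔP/P ≈ -D_mod · Δy = -11.85 × (+0.018) = -0.213300.
New price ≈ 76.13 × (1 - 0.213300) = 59.891471.

₹59.891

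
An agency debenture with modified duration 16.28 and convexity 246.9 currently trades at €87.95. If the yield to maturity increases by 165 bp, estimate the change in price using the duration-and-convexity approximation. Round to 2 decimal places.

Duration effect: -D_mod·Δy = -16.28 × (+0.0165) = -0.268620
Convexity effect: ½·C·(Δy)² = 0.5 × 246.9 × (0.0165)² = +0.0336092625
ΔP/P ≈ -0.268620 + 0.0336092625 = -0.2350107375
ΔP ≈ 87.95 × (-0.2350107375) = -20.669194363125.

-€20.67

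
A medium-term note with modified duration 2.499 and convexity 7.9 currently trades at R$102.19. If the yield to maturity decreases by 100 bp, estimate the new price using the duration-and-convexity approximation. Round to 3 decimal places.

Duration effect: -D_mod·Δy = -2.499 × (-0.01) = +0.024990
Convexity effect: ½·C·(Δy)² = 0.5 × 7.9 × (-0.01)² = +0.0003950
ΔP/P ≈ +0.024990 + 0.0003950 = +0.025385
New price ≈ 102.19 × (1 + 0.025385) = 104.78409315.

R$104.784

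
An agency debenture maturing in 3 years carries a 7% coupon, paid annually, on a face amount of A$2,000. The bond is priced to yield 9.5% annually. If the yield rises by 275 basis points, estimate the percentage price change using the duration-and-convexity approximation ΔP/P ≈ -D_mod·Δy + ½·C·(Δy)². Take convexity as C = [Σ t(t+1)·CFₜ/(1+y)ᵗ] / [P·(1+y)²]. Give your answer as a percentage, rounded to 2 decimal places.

-6.69%

With y = 0.095:
  t   CF        PV=CF/(1+0.095)^t    t·PV        t(t+1)·PV
  1       140.00       127.8539       127.8539         255.7078
  2       140.00       116.7615       233.5231         700.5692
  3     2,140.00     1,629.9392     4,889.8177      19,559.2709
  Σ                  1,874.5547     5,251.1947      20,515.5479
P = 1,874.5547; D_Mac = 2.80130 yrs; D_mod = 2.55827 yrs; C = 9.12760.
Duration effect: -2.55827 × (+0.0275) = -0.070352
Convexity effect: 0.5 × 9.12760 × (0.0275)² = +0.0034514
ΔP/P ≈ -0.070352 + 0.0034514 = -0.066901 = -6.6901%.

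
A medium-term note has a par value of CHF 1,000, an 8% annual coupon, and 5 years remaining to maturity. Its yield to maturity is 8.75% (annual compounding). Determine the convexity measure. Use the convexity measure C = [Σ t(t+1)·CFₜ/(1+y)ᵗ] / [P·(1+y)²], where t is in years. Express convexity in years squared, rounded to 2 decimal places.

With y = 0.0875:
  t   CF        PV=CF/(1+0.0875)^t    t·PV        t(t+1)·PV
  1        80.00        73.5632        73.5632         147.1264
  2        80.00        67.6443       135.2887         405.8660
  3        80.00        62.2017       186.6051         746.4203
  4        80.00        57.1970       228.7878       1,143.9391
  5     1,080.00       710.0312     3,550.1560      21,300.9357
  Σ                    970.6374     4,174.4008      23,744.2876
P = 970.6374.
Convexity = Σ t(t+1)·PV / [P·(1+y)²] = 23,744.2876 / (970.6374 × 1.182656) = 20.68443.

20.68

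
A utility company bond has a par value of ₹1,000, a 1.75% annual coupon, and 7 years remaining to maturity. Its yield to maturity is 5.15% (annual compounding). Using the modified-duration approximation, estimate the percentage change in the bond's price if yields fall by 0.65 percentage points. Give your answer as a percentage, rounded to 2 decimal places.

Periodic yield y = 0.0515. Modified duration first:
  t   CF        PV=CF/(1+0.0515)^t    t·PV
  1        17.50        16.6429        16.6429
  2        17.50        15.8278        31.6555
  3        17.50        15.0526        45.1577
  4        17.50        14.3153        57.2613
  5        17.50        13.6142        68.0709
  6        17.50        12.9474        77.6844
  7     1,017.50       715.9282     5,011.4975
  Σ                    804.3283     5,307.9701
P = 804.3283; D_Mac = 6.59926 yrs; D_mod = 6.59926/(1+0.0515) = 6.27604 yrs.
ΔP/P ≈ -D_mod · Δy = -6.27604 × (-0.0065) = +0.040794 = +4.0794%.

+4.08%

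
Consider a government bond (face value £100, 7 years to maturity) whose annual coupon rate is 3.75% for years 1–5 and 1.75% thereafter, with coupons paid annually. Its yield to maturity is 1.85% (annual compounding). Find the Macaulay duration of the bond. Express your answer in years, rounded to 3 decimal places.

6.327 years

Periodic yield y = 0.0185. Discount each cash flow and weight by its year:
  t   CF        PV=CF/(1+0.0185)^t    t·PV
  1         3.75         3.6819         3.6819
  2         3.75         3.6150         7.2300
  3         3.75         3.5493        10.6480
  4         3.75         3.4849        13.9395
  5         3.75         3.4216        17.1079
  6         1.75         1.5677         9.4064
  7       101.75        89.4967       626.4771
  Σ                    108.8172       688.4908
Price P = Σ PV = 108.8172.
Macaulay duration = Σ(t·PV) / P = 688.4908 / 108.8172 = 6.32704 years.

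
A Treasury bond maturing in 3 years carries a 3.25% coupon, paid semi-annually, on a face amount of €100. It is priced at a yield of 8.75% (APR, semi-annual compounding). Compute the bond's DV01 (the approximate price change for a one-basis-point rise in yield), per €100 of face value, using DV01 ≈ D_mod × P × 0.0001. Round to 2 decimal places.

€0.02

Periodic yield y = 0.04375.
  t   CF        PV=CF/(1+0.04375)^t    t·PV
  1        1.625         1.5569         1.5569
  2        1.625         1.4916         2.9833
  3        1.625         1.4291         4.2873
  4        1.625         1.3692         5.4768
  5        1.625         1.3118         6.5590
  6      101.625        78.5998       471.5990
  Σ                     85.7585       492.4623
P = 85.7585; D_Mac = 5.74243 half-year periods = 2.87122 yrs; D_mod = 2.75087 yrs.
DV01 ≈ 2.75087 × 85.7585 × 0.0001 = 0.023591.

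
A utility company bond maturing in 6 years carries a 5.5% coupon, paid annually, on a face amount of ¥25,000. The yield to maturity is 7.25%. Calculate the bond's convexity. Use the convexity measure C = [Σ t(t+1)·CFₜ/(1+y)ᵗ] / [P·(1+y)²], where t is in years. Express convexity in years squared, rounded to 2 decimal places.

30.36

With y = 0.0725:
  t   CF        PV=CF/(1+0.0725)^t    t·PV        t(t+1)·PV
  1     1,375.00     1,282.0513     1,282.0513       2,564.1026
  2     1,375.00     1,195.3858     2,390.7716       7,172.3149
  3     1,375.00     1,114.5788     3,343.7365      13,374.9461
  4     1,375.00     1,039.2344     4,156.9374      20,784.6871
  5     1,375.00       968.9831     4,844.9154      29,069.4924
  6    26,375.00    17,330.4031   103,982.4183     727,876.9281
  Σ                 22,930.6364   120,000.8306     800,842.4712
P = 22,930.6364.
Convexity = Σ t(t+1)·PV / [P·(1+y)²] = 800,842.4712 / (22,930.6364 × 1.150256) = 30.36242.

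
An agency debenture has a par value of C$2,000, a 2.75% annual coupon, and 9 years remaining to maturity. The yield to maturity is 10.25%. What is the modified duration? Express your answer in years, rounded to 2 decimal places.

Periodic yield y = 0.1025. First find Macaulay duration:
  t   CF        PV=CF/(1+0.1025)^t    t·PV
  1        55.00        49.8866        49.8866
  2        55.00        45.2486        90.4973
  3        55.00        41.0418       123.1255
  4        55.00        37.2262       148.9047
  5        55.00        33.7652       168.8261
  6        55.00        30.6261       183.7563
  7        55.00        27.7787       194.4512
  8        55.00        25.1961       201.5691
  9     2,055.00       853.8949     7,685.0545
  Σ                  1,144.6644     8,846.0713
P = 1,144.6644; Macaulay duration = 8,846.0713 / 1,144.6644 = 7.72809 years.
Modified duration = D_Mac / (1 + y) = 7.72809 / 1.1025 = 7.00961 years.

7.01 years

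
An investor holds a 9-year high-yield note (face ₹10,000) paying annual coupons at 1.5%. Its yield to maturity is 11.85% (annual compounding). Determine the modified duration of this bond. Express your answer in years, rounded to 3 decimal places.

7.283 years

Periodic yield y = 0.1185. First find Macaulay duration:
  t   CF        PV=CF/(1+0.1185)^t    t·PV
  1       150.00       134.1082       134.1082
  2       150.00       119.9000       239.8001
  3       150.00       107.1972       321.5915
  4       150.00        95.8401       383.3604
  5       150.00        85.6863       428.4314
  6       150.00        76.6082       459.6493
  7       150.00        68.4919       479.4434
  8       150.00        61.2355       489.8841
  9    10,150.00     3,704.6070    33,341.4633
  Σ                  4,453.6744    36,277.7317
P = 4,453.6744; Macaulay duration = 36,277.7317 / 4,453.6744 = 8.14557 years.
Modified duration = D_Mac / (1 + y) = 8.14557 / 1.1185 = 7.28259 years.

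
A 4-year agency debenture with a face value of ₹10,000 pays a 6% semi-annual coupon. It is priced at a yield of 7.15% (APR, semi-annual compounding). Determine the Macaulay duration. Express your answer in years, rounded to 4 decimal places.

3.6058 years

Periodic yield y = 0.03575. Discount each cash flow and weight by its period:
  t   CF        PV=CF/(1+0.03575)^t    t·PV
  1       300.00       289.6452       289.6452
  2       300.00       279.6478       559.2956
  3       300.00       269.9954       809.9863
  4       300.00       260.6763     1,042.7051
  5       300.00       251.6787     1,258.3937
  6       300.00       242.9918     1,457.9507
  7       300.00       234.6047     1,642.2327
  8    10,300.00     7,776.7420    62,213.9357
  Σ                  9,605.9818    69,274.1450
Price P = Σ PV = 9,605.9818.
Macaulay duration = Σ(t·PV) / P = 69,274.1450 / 9,605.9818 = 7.21156 half-year periods.
In years: 7.21156 / 2 = 3.60578 years.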